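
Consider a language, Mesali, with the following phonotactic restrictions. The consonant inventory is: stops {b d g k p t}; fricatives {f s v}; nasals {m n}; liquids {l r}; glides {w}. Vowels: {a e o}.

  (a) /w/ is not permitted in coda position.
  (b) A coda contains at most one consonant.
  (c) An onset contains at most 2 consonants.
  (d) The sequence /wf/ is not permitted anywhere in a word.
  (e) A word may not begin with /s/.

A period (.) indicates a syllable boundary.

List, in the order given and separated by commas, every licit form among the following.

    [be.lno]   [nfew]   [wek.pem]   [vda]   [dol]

[be.lno] — σ1 onset /b/, coda /∅/ ok; σ2 onset /ln/ (2C), coda /∅/ ok → licit
[nfew] — violates constraint (a): syllable 1 coda contains /w/ → illicit
[wek.pem] — σ1 onset /w/, coda /k/ ok; σ2 onset /p/, coda /m/ ok → licit
[vda] — σ1 onset /vd/ (2C), coda /∅/ ok → licit
[dol] — σ1 onset /d/, coda /l/ ok → licit

[be.lno], [wek.pem], [vda], [dol]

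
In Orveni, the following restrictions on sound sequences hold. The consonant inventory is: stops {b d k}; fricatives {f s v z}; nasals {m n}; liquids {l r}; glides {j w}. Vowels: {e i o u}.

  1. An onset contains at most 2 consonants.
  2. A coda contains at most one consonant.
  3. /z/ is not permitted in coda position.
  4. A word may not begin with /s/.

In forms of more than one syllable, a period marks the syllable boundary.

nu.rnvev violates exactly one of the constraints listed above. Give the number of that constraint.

nu.rnvev: syllable 2 onset /rnv/ has 3 consonants (> 2).
This is a violation of constraint 1: "An onset contains at most 2 consonants."
The remaining constraints (2, 3, 4) are satisfied.

1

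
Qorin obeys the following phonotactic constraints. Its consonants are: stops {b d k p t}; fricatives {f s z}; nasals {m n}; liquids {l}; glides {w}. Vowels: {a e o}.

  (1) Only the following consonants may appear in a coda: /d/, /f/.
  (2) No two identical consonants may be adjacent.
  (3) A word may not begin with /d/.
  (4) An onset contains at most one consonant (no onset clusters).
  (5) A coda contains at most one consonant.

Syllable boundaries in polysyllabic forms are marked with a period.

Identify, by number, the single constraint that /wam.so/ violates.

1

/wam.so/: syllable 1 coda contains /m/, which is not a licensed coda consonant.
This is a violation of constraint 1: "Only the following consonants may appear in a coda: /d/, /f/."
The remaining constraints (2, 3, 4, 5) are satisfied.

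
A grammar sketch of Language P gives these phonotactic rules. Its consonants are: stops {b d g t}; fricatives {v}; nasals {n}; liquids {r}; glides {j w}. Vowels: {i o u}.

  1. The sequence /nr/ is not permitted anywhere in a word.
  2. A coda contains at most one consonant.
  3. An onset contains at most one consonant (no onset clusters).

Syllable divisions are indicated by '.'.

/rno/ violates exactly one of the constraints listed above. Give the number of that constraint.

3

/rno/: syllable 1 onset /rn/ has 2 consonants (> 1).
This is a violation of constraint 3: "An onset contains at most one consonant (no onset clusters)."
The remaining constraints (1, 2) are satisfied.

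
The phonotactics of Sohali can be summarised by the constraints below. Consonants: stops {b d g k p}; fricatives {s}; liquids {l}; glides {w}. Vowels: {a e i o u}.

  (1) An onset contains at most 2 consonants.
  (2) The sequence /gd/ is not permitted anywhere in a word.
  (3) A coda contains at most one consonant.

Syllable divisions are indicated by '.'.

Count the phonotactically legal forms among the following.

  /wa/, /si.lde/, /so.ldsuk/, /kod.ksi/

3

/wa/ — σ1 onset /w/, coda /∅/ ok → phonotactically legal
/si.lde/ — σ1 onset /s/, coda /∅/ ok; σ2 onset /ld/ (2C), coda /∅/ ok → phonotactically legal
/so.ldsuk/ — violates constraint 1: syllable 2 onset /lds/ has 3 consonants (> 2) → phonotactically illegal
/kod.ksi/ — σ1 onset /k/, coda /d/ ok; σ2 onset /ks/ (2C), coda /∅/ ok → phonotactically legal
Phonotactically legal: /wa/, /si.lde/, /kod.ksi/ → 3.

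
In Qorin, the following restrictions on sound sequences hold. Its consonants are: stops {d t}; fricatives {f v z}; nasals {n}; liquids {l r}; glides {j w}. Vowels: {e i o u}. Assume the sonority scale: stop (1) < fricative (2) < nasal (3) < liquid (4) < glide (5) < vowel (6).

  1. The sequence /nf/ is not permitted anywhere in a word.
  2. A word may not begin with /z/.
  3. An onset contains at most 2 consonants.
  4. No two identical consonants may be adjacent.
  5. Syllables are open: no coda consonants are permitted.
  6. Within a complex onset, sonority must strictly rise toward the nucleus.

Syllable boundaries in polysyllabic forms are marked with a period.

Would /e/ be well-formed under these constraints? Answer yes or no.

yes

/e/ — σ1 onset /∅/, coda /∅/ ok → well-formed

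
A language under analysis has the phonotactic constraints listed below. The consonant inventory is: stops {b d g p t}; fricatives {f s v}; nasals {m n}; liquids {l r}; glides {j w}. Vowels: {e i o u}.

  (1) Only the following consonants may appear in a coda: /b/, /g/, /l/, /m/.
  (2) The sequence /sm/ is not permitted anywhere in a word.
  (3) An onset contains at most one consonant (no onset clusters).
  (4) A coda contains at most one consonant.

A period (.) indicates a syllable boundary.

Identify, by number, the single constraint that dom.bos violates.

1

dom.bos: syllable 2 coda contains /s/, which is not a licensed coda consonant.
This is a violation of constraint 1: "Only the following consonants may appear in a coda: /b/, /g/, /l/, /m/."
The remaining constraints (2, 3, 4) are satisfied.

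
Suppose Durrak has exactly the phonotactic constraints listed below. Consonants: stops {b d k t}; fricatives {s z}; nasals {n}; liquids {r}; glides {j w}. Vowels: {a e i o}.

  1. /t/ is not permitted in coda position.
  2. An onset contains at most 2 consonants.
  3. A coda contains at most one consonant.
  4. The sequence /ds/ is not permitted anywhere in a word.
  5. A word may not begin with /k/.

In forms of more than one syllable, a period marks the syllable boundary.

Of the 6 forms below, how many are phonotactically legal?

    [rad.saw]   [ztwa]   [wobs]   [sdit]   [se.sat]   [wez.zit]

[rad.saw] — violates constraint 4: contains banned sequence /ds/ → phonotactically illegal
[ztwa] — violates constraint 2: syllable 1 onset /ztw/ has 3 consonants (> 2) → phonotactically illegal
[wobs] — violates constraint 3: syllable 1 coda /bs/ has 2 consonants (> 1) → phonotactically illegal
[sdit] — violates constraint 1: syllable 1 coda contains /t/ → phonotactically illegal
[se.sat] — violates constraint 1: syllable 2 coda contains /t/ → phonotactically illegal
[wez.zit] — violates constraint 1: syllable 2 coda contains /t/ → phonotactically illegal
No form is phonotactically legal → 0.

0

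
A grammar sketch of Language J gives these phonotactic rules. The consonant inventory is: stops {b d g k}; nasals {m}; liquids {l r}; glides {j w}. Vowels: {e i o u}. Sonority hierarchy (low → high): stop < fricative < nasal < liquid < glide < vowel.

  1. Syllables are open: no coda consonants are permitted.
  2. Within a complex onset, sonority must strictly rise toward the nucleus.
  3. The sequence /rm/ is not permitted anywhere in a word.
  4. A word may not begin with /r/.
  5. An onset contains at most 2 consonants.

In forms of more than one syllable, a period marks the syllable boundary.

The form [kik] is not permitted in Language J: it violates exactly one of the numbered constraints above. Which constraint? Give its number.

[kik]: syllable 1 coda /k/ has 1 consonant (> 0).
This is a violation of constraint 1: "Syllables are open: no coda consonants are permitted."
The remaining constraints (2, 3, 4, 5) are satisfied.

1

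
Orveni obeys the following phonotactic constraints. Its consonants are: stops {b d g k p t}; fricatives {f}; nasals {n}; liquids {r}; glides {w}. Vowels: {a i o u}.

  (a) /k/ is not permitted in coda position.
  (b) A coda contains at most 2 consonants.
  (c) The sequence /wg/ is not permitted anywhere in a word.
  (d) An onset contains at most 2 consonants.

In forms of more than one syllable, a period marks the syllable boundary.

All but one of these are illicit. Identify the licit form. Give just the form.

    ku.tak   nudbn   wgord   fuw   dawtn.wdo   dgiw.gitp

ku.tak — violates constraint (a): syllable 2 coda contains /k/ → illicit
nudbn — violates constraint (b): syllable 1 coda /dbn/ has 3 consonants (> 2) → illicit
wgord — violates constraint (c): contains banned sequence /wg/ → illicit
fuw — σ1 onset /f/, coda /w/ ok → licit
dawtn.wdo — violates constraint (b): syllable 1 coda /wtn/ has 3 consonants (> 2) → illicit
dgiw.gitp — violates constraint (c): contains banned sequence /wg/ → illicit

fuw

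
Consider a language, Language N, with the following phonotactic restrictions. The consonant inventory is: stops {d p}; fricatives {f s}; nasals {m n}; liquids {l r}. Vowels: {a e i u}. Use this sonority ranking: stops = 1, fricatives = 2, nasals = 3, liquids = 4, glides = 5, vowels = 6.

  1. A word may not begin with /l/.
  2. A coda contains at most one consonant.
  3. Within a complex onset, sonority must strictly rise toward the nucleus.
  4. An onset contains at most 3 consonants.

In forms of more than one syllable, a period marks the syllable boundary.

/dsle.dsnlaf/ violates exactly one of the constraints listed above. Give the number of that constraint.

4

/dsle.dsnlaf/: syllable 2 onset /dsnl/ has 4 consonants (> 3).
This is a violation of constraint 4: "An onset contains at most 3 consonants."
The remaining constraints (1, 2, 3) are satisfied.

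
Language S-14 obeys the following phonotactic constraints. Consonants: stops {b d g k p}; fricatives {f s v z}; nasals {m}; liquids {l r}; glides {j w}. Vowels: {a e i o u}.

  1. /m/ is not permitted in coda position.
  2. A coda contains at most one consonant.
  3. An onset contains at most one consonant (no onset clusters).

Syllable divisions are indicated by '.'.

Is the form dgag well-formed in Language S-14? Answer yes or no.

dgag — violates constraint 3: syllable 1 onset /dg/ has 2 consonants (> 1) → ill-formed

no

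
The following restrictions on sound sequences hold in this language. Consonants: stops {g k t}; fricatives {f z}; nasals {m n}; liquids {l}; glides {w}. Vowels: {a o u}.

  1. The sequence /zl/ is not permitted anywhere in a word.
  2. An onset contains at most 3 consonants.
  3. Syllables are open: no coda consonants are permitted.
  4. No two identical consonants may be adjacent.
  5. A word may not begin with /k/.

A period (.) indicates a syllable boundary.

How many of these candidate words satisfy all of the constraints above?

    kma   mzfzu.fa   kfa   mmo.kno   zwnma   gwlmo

kma — violates constraint 5: word begins with /k/ → ill-formed
mzfzu.fa — violates constraint 2: syllable 1 onset /mzfz/ has 4 consonants (> 3) → ill-formed
kfa — violates constraint 5: word begins with /k/ → ill-formed
mmo.kno — violates constraint 4: adjacent identical consonants /mm/ → ill-formed
zwnma — violates constraint 2: syllable 1 onset /zwnm/ has 4 consonants (> 3) → ill-formed
gwlmo — violates constraint 2: syllable 1 onset /gwlm/ has 4 consonants (> 3) → ill-formed
No form is well-formed → 0.

0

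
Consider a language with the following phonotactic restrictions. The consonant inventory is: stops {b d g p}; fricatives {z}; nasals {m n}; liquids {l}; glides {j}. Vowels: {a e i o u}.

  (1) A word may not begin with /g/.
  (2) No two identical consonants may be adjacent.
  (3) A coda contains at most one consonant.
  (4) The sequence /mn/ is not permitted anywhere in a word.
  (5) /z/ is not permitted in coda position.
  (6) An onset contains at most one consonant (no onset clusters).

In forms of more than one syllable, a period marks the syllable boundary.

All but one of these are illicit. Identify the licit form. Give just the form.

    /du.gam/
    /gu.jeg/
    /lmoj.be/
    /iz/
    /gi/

/du.gam/ — σ1 onset /d/, coda /∅/ ok; σ2 onset /g/, coda /m/ ok → licit
/gu.jeg/ — violates constraint 1: word begins with /g/ → illicit
/lmoj.be/ — violates constraint 6: syllable 1 onset /lm/ has 2 consonants (> 1) → illicit
/iz/ — violates constraint 5: syllable 1 coda contains /z/ → illicit
/gi/ — violates constraint 1: word begins with /g/ → illicit

/du.gam/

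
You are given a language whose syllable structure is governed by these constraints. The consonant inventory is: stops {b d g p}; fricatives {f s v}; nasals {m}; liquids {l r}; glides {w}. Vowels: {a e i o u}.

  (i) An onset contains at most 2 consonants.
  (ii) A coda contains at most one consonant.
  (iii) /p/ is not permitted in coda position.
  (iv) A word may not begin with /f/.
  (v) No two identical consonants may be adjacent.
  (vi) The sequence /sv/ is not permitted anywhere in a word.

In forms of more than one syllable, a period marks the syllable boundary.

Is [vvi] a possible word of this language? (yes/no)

no

[vvi] — violates constraint (v): adjacent identical consonants /vv/ → illicit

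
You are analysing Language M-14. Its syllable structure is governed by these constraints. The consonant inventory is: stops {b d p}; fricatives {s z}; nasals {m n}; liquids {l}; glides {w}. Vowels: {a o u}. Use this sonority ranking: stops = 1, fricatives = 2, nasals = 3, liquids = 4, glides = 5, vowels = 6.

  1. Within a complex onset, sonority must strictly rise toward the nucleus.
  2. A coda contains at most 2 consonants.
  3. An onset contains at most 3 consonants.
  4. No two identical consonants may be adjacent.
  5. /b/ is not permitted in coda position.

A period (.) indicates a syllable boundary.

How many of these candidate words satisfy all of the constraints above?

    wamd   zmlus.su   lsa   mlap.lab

wamd — σ1 onset /w/, coda /md/ (2C) ok → licit
zmlus.su — violates constraint 4: adjacent identical consonants /ss/ → illicit
lsa — violates constraint 1: syllable 1 onset /ls/: /l/ (liquid, 4) → /s/ (fricative, 2) does not rise → illicit
mlap.lab — violates constraint 5: syllable 2 coda contains /b/ → illicit
Licit: wamd → 1.

1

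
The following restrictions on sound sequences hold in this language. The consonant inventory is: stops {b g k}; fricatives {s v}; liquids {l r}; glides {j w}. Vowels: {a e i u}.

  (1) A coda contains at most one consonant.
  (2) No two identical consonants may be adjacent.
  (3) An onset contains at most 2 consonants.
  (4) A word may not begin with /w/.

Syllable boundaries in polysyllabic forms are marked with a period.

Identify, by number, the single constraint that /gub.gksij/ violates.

3

/gub.gksij/: syllable 2 onset /gks/ has 3 consonants (> 2).
This is a violation of constraint 3: "An onset contains at most 2 consonants."
The remaining constraints (1, 2, 4) are satisfied.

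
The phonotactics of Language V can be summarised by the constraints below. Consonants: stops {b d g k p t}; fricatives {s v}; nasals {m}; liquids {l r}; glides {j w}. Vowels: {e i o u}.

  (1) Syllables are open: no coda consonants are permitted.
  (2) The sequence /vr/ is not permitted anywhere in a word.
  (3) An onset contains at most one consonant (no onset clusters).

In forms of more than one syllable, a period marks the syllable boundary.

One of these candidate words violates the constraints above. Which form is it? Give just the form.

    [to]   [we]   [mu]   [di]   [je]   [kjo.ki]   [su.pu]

[kjo.ki]

[to] — σ1 onset /t/, coda /∅/ ok → well-formed
[we] — σ1 onset /w/, coda /∅/ ok → well-formed
[mu] — σ1 onset /m/, coda /∅/ ok → well-formed
[di] — σ1 onset /d/, coda /∅/ ok → well-formed
[je] — σ1 onset /j/, coda /∅/ ok → well-formed
[kjo.ki] — violates constraint 3: syllable 1 onset /kj/ has 2 consonants (> 1) → ill-formed
[su.pu] — σ1 onset /s/, coda /∅/ ok; σ2 onset /p/, coda /∅/ ok → well-formed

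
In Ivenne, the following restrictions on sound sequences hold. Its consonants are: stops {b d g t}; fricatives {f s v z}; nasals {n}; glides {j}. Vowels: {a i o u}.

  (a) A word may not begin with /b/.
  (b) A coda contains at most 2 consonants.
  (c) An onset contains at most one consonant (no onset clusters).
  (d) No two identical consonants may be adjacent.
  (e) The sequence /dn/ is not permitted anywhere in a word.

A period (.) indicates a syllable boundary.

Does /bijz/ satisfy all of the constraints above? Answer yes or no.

/bijz/ — violates constraint (a): word begins with /b/ → illicit

no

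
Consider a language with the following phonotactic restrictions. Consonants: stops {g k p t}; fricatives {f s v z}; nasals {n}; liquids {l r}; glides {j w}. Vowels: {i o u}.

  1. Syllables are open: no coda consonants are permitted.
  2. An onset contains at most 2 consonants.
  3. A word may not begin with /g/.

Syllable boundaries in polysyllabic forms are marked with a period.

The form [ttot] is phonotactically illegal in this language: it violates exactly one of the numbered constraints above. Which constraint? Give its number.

[ttot]: syllable 1 coda /t/ has 1 consonant (> 0).
This is a violation of constraint 1: "Syllables are open: no coda consonants are permitted."
The remaining constraints (2, 3) are satisfied.

1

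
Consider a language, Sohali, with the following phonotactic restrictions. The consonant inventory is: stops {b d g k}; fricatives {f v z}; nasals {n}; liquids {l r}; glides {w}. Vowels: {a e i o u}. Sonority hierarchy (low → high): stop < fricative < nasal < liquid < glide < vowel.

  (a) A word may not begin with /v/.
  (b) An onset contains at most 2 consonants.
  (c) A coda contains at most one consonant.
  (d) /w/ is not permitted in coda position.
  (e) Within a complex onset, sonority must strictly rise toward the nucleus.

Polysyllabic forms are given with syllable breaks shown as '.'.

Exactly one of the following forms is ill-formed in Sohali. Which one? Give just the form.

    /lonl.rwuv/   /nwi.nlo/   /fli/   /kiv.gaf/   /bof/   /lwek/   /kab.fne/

/lonl.rwuv/

/lonl.rwuv/ — violates constraint (c): syllable 1 coda /nl/ has 2 consonants (> 1) → ill-formed
/nwi.nlo/ — σ1 onset /nw/ (3→5 rises), coda /∅/ ok; σ2 onset /nl/ (3→4 rises), coda /∅/ ok → well-formed
/fli/ — σ1 onset /fl/ (2→4 rises), coda /∅/ ok → well-formed
/kiv.gaf/ — σ1 onset /k/, coda /v/ ok; σ2 onset /g/, coda /f/ ok → well-formed
/bof/ — σ1 onset /b/, coda /f/ ok → well-formed
/lwek/ — σ1 onset /lw/ (4→5 rises), coda /k/ ok → well-formed
/kab.fne/ — σ1 onset /k/, coda /b/ ok; σ2 onset /fn/ (2→3 rises), coda /∅/ ok → well-formed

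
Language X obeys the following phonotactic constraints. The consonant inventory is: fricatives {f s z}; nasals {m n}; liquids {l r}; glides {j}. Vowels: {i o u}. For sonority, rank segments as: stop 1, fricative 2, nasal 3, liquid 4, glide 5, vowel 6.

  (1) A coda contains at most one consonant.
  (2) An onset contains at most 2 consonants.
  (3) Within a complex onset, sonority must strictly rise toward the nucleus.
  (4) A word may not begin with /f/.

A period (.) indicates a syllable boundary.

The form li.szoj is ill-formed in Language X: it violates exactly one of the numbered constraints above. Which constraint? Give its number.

3

li.szoj: syllable 2 onset /sz/: /s/ (fricative, 2) → /z/ (fricative, 2) does not rise.
This is a violation of constraint 3: "Within a complex onset, sonority must strictly rise toward the nucleus."
The remaining constraints (1, 2, 4) are satisfied.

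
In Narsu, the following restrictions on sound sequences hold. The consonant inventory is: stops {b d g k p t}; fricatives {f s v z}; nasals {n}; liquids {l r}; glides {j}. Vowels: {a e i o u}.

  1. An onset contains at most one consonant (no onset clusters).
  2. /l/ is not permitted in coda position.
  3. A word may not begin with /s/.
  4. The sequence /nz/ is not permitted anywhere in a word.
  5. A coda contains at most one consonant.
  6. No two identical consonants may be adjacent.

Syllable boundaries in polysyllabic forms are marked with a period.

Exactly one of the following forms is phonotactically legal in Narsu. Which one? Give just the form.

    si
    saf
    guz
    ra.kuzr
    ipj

si — violates constraint 3: word begins with /s/ → phonotactically illegal
saf — violates constraint 3: word begins with /s/ → phonotactically illegal
guz — σ1 onset /g/, coda /z/ ok → phonotactically legal
ra.kuzr — violates constraint 5: syllable 2 coda /zr/ has 2 consonants (> 1) → phonotactically illegal
ipj — violates constraint 5: syllable 1 coda /pj/ has 2 consonants (> 1) → phonotactically illegal

guz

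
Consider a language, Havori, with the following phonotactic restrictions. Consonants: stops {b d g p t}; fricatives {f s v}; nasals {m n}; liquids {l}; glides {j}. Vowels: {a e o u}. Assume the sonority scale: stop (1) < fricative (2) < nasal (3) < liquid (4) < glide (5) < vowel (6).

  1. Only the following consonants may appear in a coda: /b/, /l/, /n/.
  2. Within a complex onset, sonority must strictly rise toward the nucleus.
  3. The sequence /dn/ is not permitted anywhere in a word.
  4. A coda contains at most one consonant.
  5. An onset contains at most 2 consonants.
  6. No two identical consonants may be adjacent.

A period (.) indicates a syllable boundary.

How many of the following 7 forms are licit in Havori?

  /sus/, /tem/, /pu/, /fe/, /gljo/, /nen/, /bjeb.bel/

3

/sus/ — violates constraint 1: syllable 1 coda contains /s/, which is not a licensed coda consonant → illicit
/tem/ — violates constraint 1: syllable 1 coda contains /m/, which is not a licensed coda consonant → illicit
/pu/ — σ1 onset /p/, coda /∅/ ok → licit
/fe/ — σ1 onset /f/, coda /∅/ ok → licit
/gljo/ — violates constraint 5: syllable 1 onset /glj/ has 3 consonants (> 2) → illicit
/nen/ — σ1 onset /n/, coda /n/ ok → licit
/bjeb.bel/ — violates constraint 6: adjacent identical consonants /bb/ → illicit
Licit: /pu/, /fe/, /nen/ → 3.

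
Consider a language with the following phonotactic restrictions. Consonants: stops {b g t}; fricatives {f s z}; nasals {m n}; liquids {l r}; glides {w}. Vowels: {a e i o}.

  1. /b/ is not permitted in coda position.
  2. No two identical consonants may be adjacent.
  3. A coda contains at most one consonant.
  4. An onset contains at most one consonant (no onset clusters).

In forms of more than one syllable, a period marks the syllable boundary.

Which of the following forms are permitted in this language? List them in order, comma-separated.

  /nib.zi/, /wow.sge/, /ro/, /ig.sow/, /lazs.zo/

/ro/, /ig.sow/

/nib.zi/ — violates constraint 1: syllable 1 coda contains /b/ → not permitted
/wow.sge/ — violates constraint 4: syllable 2 onset /sg/ has 2 consonants (> 1) → not permitted
/ro/ — σ1 onset /r/, coda /∅/ ok → permitted
/ig.sow/ — σ1 onset /∅/, coda /g/ ok; σ2 onset /s/, coda /w/ ok → permitted
/lazs.zo/ — violates constraint 3: syllable 1 coda /zs/ has 2 consonants (> 1) → not permitted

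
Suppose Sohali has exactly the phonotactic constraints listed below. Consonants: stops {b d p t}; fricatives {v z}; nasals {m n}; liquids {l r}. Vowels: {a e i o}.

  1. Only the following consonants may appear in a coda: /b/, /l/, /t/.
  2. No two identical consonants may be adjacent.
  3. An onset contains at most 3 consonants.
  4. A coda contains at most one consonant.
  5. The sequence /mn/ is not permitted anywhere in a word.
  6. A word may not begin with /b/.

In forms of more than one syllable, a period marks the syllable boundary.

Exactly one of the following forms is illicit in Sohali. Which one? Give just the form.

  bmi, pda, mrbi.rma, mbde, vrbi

bmi — violates constraint 6: word begins with /b/ → illicit
pda — σ1 onset /pd/ (2C), coda /∅/ ok → licit
mrbi.rma — σ1 onset /mrb/ (3C), coda /∅/ ok; σ2 onset /rm/ (2C), coda /∅/ ok → licit
mbde — σ1 onset /mbd/ (3C), coda /∅/ ok → licit
vrbi — σ1 onset /vrb/ (3C), coda /∅/ ok → licit

bmi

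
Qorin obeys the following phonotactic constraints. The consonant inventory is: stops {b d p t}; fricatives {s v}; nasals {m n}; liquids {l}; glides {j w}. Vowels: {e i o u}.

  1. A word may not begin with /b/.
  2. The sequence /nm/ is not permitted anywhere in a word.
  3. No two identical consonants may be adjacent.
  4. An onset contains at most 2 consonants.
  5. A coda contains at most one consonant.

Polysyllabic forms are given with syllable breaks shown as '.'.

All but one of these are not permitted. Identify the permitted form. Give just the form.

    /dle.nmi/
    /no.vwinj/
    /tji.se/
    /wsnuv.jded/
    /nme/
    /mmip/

/tji.se/

/dle.nmi/ — violates constraint 2: contains banned sequence /nm/ → not permitted
/no.vwinj/ — violates constraint 5: syllable 2 coda /nj/ has 2 consonants (> 1) → not permitted
/tji.se/ — σ1 onset /tj/ (2C), coda /∅/ ok; σ2 onset /s/, coda /∅/ ok → permitted
/wsnuv.jded/ — violates constraint 4: syllable 1 onset /wsn/ has 3 consonants (> 2) → not permitted
/nme/ — violates constraint 2: contains banned sequence /nm/ → not permitted
/mmip/ — violates constraint 3: adjacent identical consonants /mm/ → not permitted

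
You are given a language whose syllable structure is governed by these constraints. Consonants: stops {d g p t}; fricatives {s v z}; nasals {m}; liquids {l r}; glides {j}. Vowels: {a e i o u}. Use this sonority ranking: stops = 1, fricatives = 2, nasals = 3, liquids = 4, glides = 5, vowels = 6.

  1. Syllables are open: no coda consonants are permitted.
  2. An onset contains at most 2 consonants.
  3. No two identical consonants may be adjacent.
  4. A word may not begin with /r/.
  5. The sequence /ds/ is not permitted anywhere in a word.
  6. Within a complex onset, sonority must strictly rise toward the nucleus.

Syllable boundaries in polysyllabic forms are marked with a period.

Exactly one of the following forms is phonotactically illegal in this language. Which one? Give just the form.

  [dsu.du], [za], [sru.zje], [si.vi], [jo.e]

[dsu.du] — violates constraint 5: contains banned sequence /ds/ → phonotactically illegal
[za] — σ1 onset /z/, coda /∅/ ok → phonotactically legal
[sru.zje] — σ1 onset /sr/ (2→4 rises), coda /∅/ ok; σ2 onset /zj/ (2→5 rises), coda /∅/ ok → phonotactically legal
[si.vi] — σ1 onset /s/, coda /∅/ ok; σ2 onset /v/, coda /∅/ ok → phonotactically legal
[jo.e] — σ1 onset /j/, coda /∅/ ok; σ2 onset /∅/, coda /∅/ ok → phonotactically legal

[dsu.du]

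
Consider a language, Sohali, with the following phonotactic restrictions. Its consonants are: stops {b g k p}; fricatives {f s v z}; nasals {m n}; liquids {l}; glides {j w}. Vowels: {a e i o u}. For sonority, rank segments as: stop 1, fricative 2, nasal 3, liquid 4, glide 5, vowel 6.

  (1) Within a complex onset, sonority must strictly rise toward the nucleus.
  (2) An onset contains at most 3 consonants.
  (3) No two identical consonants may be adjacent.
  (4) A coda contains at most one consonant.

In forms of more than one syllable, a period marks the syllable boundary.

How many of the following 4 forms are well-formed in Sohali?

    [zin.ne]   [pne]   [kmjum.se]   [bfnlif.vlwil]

[zin.ne] — violates constraint 3: adjacent identical consonants /nn/ → ill-formed
[pne] — σ1 onset /pn/ (1→3 rises), coda /∅/ ok → well-formed
[kmjum.se] — σ1 onset /kmj/ (1→3→5 rises), coda /m/ ok; σ2 onset /s/, coda /∅/ ok → well-formed
[bfnlif.vlwil] — violates constraint 2: syllable 1 onset /bfnl/ has 4 consonants (> 3) → ill-formed
Well-formed: [pne], [kmjum.se] → 2.

2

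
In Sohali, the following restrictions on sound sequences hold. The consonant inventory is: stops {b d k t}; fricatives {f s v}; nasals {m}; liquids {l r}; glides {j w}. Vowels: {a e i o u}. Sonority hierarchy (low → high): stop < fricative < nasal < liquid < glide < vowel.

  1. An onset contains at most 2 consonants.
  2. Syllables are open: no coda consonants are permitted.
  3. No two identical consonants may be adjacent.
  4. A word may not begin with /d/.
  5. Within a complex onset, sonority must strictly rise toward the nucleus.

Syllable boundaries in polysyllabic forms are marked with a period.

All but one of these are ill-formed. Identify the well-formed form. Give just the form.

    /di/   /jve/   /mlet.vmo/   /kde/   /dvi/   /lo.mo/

/lo.mo/

/di/ — violates constraint 4: word begins with /d/ → ill-formed
/jve/ — violates constraint 5: syllable 1 onset /jv/: /j/ (glide, 5) → /v/ (fricative, 2) does not rise → ill-formed
/mlet.vmo/ — violates constraint 2: syllable 1 coda /t/ has 1 consonant (> 0) → ill-formed
/kde/ — violates constraint 5: syllable 1 onset /kd/: /k/ (stop, 1) → /d/ (stop, 1) does not rise → ill-formed
/dvi/ — violates constraint 4: word begins with /d/ → ill-formed
/lo.mo/ — σ1 onset /l/, coda /∅/ ok; σ2 onset /m/, coda /∅/ ok → well-formed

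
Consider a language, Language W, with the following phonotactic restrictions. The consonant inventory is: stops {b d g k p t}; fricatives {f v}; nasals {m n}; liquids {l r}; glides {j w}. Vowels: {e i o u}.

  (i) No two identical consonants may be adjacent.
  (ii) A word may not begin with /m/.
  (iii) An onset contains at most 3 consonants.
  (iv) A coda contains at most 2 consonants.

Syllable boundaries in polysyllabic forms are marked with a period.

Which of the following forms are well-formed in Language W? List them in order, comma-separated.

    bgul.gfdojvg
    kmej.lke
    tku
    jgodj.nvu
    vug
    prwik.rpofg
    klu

kmej.lke, tku, jgodj.nvu, vug, prwik.rpofg, klu

bgul.gfdojvg — violates constraint (iv): syllable 2 coda /jvg/ has 3 consonants (> 2) → ill-formed
kmej.lke — σ1 onset /km/ (2C), coda /j/ ok; σ2 onset /lk/ (2C), coda /∅/ ok → well-formed
tku — σ1 onset /tk/ (2C), coda /∅/ ok → well-formed
jgodj.nvu — σ1 onset /jg/ (2C), coda /dj/ (2C) ok; σ2 onset /nv/ (2C), coda /∅/ ok → well-formed
vug — σ1 onset /v/, coda /g/ ok → well-formed
prwik.rpofg — σ1 onset /prw/ (3C), coda /k/ ok; σ2 onset /rp/ (2C), coda /fg/ (2C) ok → well-formed
klu — σ1 onset /kl/ (2C), coda /∅/ ok → well-formed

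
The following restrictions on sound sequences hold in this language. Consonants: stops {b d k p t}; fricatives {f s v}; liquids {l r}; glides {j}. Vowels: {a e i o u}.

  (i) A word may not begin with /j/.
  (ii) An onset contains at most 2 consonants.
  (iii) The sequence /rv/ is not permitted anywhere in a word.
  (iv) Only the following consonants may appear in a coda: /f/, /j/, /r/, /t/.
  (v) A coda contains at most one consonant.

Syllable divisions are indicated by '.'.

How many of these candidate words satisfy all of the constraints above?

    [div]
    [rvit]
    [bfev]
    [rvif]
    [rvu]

[div] — violates constraint (iv): syllable 1 coda contains /v/, which is not a licensed coda consonant → phonotactically illegal
[rvit] — violates constraint (iii): contains banned sequence /rv/ → phonotactically illegal
[bfev] — violates constraint (iv): syllable 1 coda contains /v/, which is not a licensed coda consonant → phonotactically illegal
[rvif] — violates constraint (iii): contains banned sequence /rv/ → phonotactically illegal
[rvu] — violates constraint (iii): contains banned sequence /rv/ → phonotactically illegal
No form is phonotactically legal → 0.

0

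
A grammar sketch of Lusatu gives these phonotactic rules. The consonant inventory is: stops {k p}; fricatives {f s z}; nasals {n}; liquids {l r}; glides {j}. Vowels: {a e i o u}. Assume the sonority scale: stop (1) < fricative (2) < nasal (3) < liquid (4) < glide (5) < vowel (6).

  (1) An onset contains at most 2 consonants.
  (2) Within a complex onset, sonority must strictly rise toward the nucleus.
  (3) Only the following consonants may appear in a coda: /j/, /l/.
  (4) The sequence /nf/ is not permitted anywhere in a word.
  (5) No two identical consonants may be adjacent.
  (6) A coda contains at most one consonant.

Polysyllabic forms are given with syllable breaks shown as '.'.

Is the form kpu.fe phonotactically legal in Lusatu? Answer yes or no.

no

kpu.fe — violates constraint 2: syllable 1 onset /kp/: /k/ (stop, 1) → /p/ (stop, 1) does not rise → phonotactically illegal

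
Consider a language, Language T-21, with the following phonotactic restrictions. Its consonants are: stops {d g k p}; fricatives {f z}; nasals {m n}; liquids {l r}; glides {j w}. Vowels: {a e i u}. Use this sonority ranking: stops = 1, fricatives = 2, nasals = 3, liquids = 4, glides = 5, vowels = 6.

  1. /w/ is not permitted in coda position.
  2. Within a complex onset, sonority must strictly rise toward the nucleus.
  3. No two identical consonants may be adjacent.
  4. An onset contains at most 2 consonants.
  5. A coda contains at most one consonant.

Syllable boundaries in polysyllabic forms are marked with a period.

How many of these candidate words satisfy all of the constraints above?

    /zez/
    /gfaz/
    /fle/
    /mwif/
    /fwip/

/zez/ — σ1 onset /z/, coda /z/ ok → phonotactically legal
/gfaz/ — σ1 onset /gf/ (1→2 rises), coda /z/ ok → phonotactically legal
/fle/ — σ1 onset /fl/ (2→4 rises), coda /∅/ ok → phonotactically legal
/mwif/ — σ1 onset /mw/ (3→5 rises), coda /f/ ok → phonotactically legal
/fwip/ — σ1 onset /fw/ (2→5 rises), coda /p/ ok → phonotactically legal
Phonotactically legal: /zez/, /gfaz/, /fle/, /mwif/, /fwip/ → 5.

5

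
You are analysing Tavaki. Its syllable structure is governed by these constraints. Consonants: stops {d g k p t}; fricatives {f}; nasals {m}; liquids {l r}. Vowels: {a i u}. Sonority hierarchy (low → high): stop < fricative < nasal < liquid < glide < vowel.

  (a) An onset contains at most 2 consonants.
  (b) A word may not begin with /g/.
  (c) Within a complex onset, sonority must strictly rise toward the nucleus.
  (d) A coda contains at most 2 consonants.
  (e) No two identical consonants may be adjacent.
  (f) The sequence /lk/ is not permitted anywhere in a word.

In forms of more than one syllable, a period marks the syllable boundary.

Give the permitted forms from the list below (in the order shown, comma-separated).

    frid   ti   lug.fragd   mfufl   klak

frid, ti, lug.fragd, klak

frid — σ1 onset /fr/ (2→4 rises), coda /d/ ok → permitted
ti — σ1 onset /t/, coda /∅/ ok → permitted
lug.fragd — σ1 onset /l/, coda /g/ ok; σ2 onset /fr/ (2→4 rises), coda /gd/ (2C) ok → permitted
mfufl — violates constraint (c): syllable 1 onset /mf/: /m/ (nasal, 3) → /f/ (fricative, 2) does not rise → not permitted
klak — σ1 onset /kl/ (1→4 rises), coda /k/ ok → permitted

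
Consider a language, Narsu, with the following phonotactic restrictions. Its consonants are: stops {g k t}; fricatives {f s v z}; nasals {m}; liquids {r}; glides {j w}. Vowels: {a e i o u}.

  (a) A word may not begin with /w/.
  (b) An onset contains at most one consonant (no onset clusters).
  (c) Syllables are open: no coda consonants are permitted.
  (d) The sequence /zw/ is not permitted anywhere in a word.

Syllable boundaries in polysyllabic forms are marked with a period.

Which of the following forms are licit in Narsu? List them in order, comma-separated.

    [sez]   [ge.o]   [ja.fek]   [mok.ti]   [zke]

[sez] — violates constraint (c): syllable 1 coda /z/ has 1 consonant (> 0) → illicit
[ge.o] — σ1 onset /g/, coda /∅/ ok; σ2 onset /∅/, coda /∅/ ok → licit
[ja.fek] — violates constraint (c): syllable 2 coda /k/ has 1 consonant (> 0) → illicit
[mok.ti] — violates constraint (c): syllable 1 coda /k/ has 1 consonant (> 0) → illicit
[zke] — violates constraint (b): syllable 1 onset /zk/ has 2 consonants (> 1) → illicit

[ge.o]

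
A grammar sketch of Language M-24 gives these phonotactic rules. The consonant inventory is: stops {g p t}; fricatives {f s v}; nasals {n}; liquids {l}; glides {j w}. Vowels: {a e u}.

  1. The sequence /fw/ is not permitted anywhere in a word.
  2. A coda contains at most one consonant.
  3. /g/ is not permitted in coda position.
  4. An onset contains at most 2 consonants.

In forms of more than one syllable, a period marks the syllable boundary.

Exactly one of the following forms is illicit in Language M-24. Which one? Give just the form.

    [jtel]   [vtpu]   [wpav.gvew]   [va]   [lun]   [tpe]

[jtel] — σ1 onset /jt/ (2C), coda /l/ ok → licit
[vtpu] — violates constraint 4: syllable 1 onset /vtp/ has 3 consonants (> 2) → illicit
[wpav.gvew] — σ1 onset /wp/ (2C), coda /v/ ok; σ2 onset /gv/ (2C), coda /w/ ok → licit
[va] — σ1 onset /v/, coda /∅/ ok → licit
[lun] — σ1 onset /l/, coda /n/ ok → licit
[tpe] — σ1 onset /tp/ (2C), coda /∅/ ok → licit

[vtpu]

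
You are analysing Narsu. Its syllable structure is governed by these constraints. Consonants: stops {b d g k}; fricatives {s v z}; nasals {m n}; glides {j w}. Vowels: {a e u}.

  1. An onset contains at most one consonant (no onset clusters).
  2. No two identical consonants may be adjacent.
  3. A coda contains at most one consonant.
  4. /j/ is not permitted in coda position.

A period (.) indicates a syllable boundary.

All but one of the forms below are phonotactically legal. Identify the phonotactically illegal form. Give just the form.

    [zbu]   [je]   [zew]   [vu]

[zbu]

[zbu] — violates constraint 1: syllable 1 onset /zb/ has 2 consonants (> 1) → phonotactically illegal
[je] — σ1 onset /j/, coda /∅/ ok → phonotactically legal
[zew] — σ1 onset /z/, coda /w/ ok → phonotactically legal
[vu] — σ1 onset /v/, coda /∅/ ok → phonotactically legal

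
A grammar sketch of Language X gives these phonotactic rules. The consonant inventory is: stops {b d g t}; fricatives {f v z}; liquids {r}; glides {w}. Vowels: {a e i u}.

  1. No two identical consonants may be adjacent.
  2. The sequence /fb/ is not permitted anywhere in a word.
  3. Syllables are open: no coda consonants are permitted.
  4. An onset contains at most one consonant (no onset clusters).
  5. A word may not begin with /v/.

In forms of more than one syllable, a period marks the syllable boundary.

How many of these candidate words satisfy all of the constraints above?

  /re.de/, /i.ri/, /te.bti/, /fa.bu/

3

/re.de/ — σ1 onset /r/, coda /∅/ ok; σ2 onset /d/, coda /∅/ ok → licit
/i.ri/ — σ1 onset /∅/, coda /∅/ ok; σ2 onset /r/, coda /∅/ ok → licit
/te.bti/ — violates constraint 4: syllable 2 onset /bt/ has 2 consonants (> 1) → illicit
/fa.bu/ — σ1 onset /f/, coda /∅/ ok; σ2 onset /b/, coda /∅/ ok → licit
Licit: /re.de/, /i.ri/, /fa.bu/ → 3.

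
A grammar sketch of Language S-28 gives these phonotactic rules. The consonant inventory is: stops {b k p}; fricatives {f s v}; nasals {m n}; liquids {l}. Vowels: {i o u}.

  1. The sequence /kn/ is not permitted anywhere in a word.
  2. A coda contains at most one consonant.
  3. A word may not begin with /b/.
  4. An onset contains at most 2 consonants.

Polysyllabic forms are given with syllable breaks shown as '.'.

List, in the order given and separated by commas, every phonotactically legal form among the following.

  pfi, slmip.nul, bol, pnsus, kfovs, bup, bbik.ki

pfi — σ1 onset /pf/ (2C), coda /∅/ ok → phonotactically legal
slmip.nul — violates constraint 4: syllable 1 onset /slm/ has 3 consonants (> 2) → phonotactically illegal
bol — violates constraint 3: word begins with /b/ → phonotactically illegal
pnsus — violates constraint 4: syllable 1 onset /pns/ has 3 consonants (> 2) → phonotactically illegal
kfovs — violates constraint 2: syllable 1 coda /vs/ has 2 consonants (> 1) → phonotactically illegal
bup — violates constraint 3: word begins with /b/ → phonotactically illegal
bbik.ki — violates constraint 3: word begins with /b/ → phonotactically illegal

pfi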